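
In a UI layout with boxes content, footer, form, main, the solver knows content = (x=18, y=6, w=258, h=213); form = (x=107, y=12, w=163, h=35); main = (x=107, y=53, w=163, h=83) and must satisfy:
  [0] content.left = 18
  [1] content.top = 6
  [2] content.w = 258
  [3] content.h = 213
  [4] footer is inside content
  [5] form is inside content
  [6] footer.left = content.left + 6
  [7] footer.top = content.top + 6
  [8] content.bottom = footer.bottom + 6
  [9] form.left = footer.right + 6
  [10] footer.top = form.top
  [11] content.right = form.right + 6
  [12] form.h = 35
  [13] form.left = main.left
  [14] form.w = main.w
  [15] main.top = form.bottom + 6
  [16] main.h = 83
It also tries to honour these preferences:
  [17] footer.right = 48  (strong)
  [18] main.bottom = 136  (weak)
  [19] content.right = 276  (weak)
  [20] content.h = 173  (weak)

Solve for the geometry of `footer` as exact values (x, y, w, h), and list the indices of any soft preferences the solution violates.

footer = (x=24, y=12, w=77, h=201)
violated soft preferences: 17, 20

1. footer.x = 24  [footer.left = content.left + 6]
2. footer.y = 12  [footer.top = content.top + 6]
3. footer.h = 201  [content.bottom = footer.bottom + 6]
4. footer.w = 77  [form.left = footer.right + 6]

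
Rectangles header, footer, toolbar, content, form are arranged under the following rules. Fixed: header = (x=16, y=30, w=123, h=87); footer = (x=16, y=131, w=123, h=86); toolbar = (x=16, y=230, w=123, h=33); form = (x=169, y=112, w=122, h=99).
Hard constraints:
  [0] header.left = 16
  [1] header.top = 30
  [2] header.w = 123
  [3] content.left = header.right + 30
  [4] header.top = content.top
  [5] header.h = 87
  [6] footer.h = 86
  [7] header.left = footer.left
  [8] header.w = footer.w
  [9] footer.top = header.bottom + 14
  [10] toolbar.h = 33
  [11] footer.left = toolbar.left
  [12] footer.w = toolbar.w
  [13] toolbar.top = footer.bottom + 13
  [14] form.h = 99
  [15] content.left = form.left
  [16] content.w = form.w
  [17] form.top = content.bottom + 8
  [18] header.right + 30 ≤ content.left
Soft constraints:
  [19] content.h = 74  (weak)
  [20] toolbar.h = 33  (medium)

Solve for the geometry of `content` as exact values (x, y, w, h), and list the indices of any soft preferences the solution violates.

1. content.x = 169  [content.left = header.right + 30]
2. content.y = 30  [header.top = content.top]
3. content.w = 122  [content.w = form.w]
4. content.h = 74  [form.top = content.bottom + 8]

content = (x=169, y=30, w=122, h=74)
violated soft preferences: none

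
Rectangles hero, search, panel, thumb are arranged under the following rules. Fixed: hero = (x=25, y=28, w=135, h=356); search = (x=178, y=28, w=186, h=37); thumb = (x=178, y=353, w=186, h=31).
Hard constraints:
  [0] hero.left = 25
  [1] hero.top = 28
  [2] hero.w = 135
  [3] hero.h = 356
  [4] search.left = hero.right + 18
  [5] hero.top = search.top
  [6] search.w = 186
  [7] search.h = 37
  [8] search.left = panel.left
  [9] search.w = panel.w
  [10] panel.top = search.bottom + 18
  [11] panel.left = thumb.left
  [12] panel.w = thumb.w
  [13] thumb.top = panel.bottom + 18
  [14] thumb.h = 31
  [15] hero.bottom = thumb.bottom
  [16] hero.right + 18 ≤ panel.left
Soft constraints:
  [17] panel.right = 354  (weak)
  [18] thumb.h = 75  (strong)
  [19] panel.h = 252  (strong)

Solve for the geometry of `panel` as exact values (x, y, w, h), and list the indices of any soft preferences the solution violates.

panel = (x=178, y=83, w=186, h=252)
violated soft preferences: 17, 18

1. panel.x = 178  [search.left = panel.left]
2. panel.w = 186  [search.w = panel.w]
3. panel.y = 83  [panel.top = search.bottom + 18]
4. panel.h = 252  [thumb.top = panel.bottom + 18]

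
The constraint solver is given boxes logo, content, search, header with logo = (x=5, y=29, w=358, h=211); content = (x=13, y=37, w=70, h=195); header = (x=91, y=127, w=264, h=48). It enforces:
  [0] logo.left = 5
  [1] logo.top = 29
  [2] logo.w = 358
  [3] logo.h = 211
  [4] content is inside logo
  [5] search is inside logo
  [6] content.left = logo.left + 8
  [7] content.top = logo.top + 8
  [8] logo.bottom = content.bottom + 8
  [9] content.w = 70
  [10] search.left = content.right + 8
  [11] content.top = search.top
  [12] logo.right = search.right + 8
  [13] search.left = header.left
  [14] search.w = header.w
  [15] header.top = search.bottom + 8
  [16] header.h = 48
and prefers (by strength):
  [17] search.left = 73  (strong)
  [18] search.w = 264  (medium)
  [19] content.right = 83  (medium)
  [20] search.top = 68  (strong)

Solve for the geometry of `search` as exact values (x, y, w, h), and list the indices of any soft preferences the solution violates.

search = (x=91, y=37, w=264, h=82)
violated soft preferences: 17, 20

1. search.x = 91  [search.left = content.right + 8]
2. search.y = 37  [content.top = search.top]
3. search.w = 264  [logo.right = search.right + 8]
4. search.h = 82  [header.top = search.bottom + 8]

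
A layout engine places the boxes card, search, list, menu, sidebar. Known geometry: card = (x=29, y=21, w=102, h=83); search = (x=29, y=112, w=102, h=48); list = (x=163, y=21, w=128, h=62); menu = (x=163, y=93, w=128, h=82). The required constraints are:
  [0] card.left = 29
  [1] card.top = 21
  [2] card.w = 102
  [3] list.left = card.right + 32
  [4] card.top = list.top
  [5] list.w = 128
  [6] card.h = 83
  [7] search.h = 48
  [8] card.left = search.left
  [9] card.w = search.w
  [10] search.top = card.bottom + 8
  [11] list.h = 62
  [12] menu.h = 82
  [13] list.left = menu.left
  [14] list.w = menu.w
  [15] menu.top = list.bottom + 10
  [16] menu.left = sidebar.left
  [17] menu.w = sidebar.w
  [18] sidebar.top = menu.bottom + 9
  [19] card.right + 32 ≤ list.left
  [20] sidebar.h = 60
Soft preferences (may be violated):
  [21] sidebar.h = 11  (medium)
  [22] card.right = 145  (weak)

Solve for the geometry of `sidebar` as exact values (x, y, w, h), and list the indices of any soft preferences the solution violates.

1. sidebar.x = 163  [menu.left = sidebar.left]
2. sidebar.w = 128  [menu.w = sidebar.w]
3. sidebar.y = 184  [sidebar.top = menu.bottom + 9]
4. sidebar.h = 60  [sidebar.h = 60]

sidebar = (x=163, y=184, w=128, h=60)
violated soft preferences: 21, 22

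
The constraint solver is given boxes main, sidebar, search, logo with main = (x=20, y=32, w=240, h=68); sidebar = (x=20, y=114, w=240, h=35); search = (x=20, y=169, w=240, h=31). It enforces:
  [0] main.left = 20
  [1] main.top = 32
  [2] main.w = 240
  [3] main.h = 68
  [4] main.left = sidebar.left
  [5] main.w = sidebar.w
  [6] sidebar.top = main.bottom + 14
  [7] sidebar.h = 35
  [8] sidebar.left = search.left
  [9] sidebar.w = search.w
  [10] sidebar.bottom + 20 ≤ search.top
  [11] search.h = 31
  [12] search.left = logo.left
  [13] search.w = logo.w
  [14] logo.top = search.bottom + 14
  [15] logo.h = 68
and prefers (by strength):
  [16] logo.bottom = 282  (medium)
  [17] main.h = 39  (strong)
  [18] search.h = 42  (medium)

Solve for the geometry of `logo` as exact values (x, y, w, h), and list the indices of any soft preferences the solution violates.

1. logo.x = 20  [search.left = logo.left]
2. logo.w = 240  [search.w = logo.w]
3. logo.y = 214  [logo.top = search.bottom + 14]
4. logo.h = 68  [logo.h = 68]

logo = (x=20, y=214, w=240, h=68)
violated soft preferences: 17, 18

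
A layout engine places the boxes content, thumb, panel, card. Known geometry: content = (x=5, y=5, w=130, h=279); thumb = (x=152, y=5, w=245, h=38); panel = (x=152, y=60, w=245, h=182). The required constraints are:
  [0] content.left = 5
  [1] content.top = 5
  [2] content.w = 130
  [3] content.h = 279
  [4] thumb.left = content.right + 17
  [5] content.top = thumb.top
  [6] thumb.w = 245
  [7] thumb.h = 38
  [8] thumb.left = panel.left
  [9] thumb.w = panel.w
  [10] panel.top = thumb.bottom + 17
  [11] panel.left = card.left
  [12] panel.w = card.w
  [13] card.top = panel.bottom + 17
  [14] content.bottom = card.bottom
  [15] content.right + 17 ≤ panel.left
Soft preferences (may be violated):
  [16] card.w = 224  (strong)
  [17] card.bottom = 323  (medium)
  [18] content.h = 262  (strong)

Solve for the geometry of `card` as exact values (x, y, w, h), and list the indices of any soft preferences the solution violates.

1. card.x = 152  [panel.left = card.left]
2. card.w = 245  [panel.w = card.w]
3. card.y = 259  [card.top = panel.bottom + 17]
4. card.h = 25  [content.bottom = card.bottom]

card = (x=152, y=259, w=245, h=25)
violated soft preferences: 16, 17, 18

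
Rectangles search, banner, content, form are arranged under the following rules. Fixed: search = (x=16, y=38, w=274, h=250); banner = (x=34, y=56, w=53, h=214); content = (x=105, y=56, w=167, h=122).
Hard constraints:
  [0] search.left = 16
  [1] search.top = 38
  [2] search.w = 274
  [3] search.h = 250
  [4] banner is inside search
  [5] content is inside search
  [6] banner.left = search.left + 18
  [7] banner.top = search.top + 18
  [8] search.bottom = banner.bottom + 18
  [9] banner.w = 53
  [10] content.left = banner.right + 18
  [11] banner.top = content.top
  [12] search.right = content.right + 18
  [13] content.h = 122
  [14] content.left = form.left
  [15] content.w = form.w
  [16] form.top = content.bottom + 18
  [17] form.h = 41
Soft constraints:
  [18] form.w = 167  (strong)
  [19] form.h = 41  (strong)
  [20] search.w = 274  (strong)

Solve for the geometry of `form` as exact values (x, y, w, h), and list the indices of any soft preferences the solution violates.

1. form.x = 105  [content.left = form.left]
2. form.w = 167  [content.w = form.w]
3. form.y = 196  [form.top = content.bottom + 18]
4. form.h = 41  [form.h = 41]

form = (x=105, y=196, w=167, h=41)
violated soft preferences: none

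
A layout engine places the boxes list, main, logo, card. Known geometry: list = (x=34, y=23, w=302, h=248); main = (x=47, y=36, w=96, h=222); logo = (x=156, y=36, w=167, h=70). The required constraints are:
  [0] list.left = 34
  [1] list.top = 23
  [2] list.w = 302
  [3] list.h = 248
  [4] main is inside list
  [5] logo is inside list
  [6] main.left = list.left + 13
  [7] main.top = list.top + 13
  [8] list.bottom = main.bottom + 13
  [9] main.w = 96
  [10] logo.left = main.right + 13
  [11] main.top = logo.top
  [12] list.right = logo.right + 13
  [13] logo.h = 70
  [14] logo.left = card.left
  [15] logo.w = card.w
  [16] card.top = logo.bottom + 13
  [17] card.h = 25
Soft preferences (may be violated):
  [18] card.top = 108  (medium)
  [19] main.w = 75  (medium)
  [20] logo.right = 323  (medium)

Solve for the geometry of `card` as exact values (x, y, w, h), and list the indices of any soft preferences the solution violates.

1. card.x = 156  [logo.left = card.left]
2. card.w = 167  [logo.w = card.w]
3. card.y = 119  [card.top = logo.bottom + 13]
4. card.h = 25  [card.h = 25]

card = (x=156, y=119, w=167, h=25)
violated soft preferences: 18, 19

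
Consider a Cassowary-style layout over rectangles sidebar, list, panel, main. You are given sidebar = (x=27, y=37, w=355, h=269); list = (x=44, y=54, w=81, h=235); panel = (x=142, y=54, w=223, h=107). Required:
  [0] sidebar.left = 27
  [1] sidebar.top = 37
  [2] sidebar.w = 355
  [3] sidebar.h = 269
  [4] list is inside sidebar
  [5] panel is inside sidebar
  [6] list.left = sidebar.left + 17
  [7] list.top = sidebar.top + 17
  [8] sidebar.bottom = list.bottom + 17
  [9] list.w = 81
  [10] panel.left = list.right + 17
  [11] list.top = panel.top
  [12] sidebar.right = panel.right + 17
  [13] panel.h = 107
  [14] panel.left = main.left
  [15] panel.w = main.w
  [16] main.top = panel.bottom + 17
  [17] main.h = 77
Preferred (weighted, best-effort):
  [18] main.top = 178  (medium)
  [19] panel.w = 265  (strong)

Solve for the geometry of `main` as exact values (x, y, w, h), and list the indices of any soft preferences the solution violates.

main = (x=142, y=178, w=223, h=77)
violated soft preferences: 19

1. main.x = 142  [panel.left = main.left]
2. main.w = 223  [panel.w = main.w]
3. main.y = 178  [main.top = panel.bottom + 17]
4. main.h = 77  [main.h = 77]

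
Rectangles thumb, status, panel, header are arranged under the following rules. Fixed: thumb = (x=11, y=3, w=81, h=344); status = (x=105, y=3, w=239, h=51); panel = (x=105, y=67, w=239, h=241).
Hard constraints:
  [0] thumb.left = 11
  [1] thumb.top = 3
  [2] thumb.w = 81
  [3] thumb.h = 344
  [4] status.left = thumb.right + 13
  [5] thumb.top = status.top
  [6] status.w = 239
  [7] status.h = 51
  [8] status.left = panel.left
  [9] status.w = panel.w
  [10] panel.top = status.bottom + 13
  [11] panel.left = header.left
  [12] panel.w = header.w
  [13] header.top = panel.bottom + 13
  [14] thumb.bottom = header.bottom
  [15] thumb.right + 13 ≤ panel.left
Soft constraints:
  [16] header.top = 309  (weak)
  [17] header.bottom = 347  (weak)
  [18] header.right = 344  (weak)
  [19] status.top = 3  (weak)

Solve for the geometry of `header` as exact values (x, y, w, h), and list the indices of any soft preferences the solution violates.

header = (x=105, y=321, w=239, h=26)
violated soft preferences: 16

1. header.x = 105  [panel.left = header.left]
2. header.w = 239  [panel.w = header.w]
3. header.y = 321  [header.top = panel.bottom + 13]
4. header.h = 26  [thumb.bottom = header.bottom]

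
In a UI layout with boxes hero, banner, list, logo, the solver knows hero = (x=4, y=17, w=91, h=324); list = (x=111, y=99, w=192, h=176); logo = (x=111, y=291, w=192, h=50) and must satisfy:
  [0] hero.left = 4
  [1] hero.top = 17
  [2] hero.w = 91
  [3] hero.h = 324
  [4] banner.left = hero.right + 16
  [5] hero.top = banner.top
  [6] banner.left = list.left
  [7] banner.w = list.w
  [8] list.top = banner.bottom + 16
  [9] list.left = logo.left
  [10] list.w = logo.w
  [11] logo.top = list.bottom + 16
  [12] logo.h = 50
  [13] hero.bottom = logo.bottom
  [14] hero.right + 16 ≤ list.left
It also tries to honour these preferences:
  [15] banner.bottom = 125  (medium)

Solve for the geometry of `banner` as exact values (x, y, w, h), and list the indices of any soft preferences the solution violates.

banner = (x=111, y=17, w=192, h=66)
violated soft preferences: 15

1. banner.x = 111  [banner.left = hero.right + 16]
2. banner.y = 17  [hero.top = banner.top]
3. banner.w = 192  [banner.w = list.w]
4. banner.h = 66  [list.top = banner.bottom + 16]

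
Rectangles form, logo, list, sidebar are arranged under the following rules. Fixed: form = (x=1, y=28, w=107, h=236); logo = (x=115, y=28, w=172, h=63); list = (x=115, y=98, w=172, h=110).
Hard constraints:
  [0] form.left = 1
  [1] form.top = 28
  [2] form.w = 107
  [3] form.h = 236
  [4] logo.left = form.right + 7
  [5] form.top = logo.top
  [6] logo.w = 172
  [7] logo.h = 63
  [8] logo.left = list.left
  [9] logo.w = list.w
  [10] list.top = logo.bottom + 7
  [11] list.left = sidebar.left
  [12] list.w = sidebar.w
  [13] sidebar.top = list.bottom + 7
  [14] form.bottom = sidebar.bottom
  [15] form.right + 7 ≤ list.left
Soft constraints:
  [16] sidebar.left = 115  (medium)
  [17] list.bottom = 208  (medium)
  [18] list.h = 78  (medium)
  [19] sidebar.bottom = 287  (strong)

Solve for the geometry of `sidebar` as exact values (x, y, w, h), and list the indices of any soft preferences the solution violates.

1. sidebar.x = 115  [list.left = sidebar.left]
2. sidebar.w = 172  [list.w = sidebar.w]
3. sidebar.y = 215  [sidebar.top = list.bottom + 7]
4. sidebar.h = 49  [form.bottom = sidebar.bottom]

sidebar = (x=115, y=215, w=172, h=49)
violated soft preferences: 18, 19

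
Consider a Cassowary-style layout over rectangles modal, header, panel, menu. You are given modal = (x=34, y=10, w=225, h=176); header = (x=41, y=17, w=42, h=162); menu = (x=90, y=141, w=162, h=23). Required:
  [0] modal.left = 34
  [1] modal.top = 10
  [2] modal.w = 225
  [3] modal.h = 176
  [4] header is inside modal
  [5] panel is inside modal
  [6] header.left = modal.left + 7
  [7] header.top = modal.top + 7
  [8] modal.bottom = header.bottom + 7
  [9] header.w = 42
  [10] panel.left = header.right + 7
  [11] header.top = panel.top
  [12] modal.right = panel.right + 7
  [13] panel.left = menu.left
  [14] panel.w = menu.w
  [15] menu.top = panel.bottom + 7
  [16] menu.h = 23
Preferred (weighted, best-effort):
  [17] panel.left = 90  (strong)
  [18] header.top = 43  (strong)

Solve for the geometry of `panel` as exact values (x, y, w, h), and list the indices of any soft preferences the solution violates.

panel = (x=90, y=17, w=162, h=117)
violated soft preferences: 18

1. panel.x = 90  [panel.left = header.right + 7]
2. panel.y = 17  [header.top = panel.top]
3. panel.w = 162  [modal.right = panel.right + 7]
4. panel.h = 117  [menu.top = panel.bottom + 7]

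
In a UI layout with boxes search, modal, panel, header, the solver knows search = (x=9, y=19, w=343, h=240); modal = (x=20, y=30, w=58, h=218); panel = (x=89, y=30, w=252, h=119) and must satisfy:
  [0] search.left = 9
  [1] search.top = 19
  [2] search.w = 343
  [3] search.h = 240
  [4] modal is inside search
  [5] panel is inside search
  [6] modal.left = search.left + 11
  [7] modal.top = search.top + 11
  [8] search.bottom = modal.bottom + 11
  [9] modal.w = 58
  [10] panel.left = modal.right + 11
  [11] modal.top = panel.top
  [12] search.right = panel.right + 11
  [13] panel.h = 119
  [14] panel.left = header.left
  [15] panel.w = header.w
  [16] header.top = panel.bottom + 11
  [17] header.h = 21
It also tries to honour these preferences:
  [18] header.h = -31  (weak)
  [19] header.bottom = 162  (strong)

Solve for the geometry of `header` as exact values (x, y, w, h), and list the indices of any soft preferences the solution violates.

header = (x=89, y=160, w=252, h=21)
violated soft preferences: 18, 19

1. header.x = 89  [panel.left = header.left]
2. header.w = 252  [panel.w = header.w]
3. header.y = 160  [header.top = panel.bottom + 11]
4. header.h = 21  [header.h = 21]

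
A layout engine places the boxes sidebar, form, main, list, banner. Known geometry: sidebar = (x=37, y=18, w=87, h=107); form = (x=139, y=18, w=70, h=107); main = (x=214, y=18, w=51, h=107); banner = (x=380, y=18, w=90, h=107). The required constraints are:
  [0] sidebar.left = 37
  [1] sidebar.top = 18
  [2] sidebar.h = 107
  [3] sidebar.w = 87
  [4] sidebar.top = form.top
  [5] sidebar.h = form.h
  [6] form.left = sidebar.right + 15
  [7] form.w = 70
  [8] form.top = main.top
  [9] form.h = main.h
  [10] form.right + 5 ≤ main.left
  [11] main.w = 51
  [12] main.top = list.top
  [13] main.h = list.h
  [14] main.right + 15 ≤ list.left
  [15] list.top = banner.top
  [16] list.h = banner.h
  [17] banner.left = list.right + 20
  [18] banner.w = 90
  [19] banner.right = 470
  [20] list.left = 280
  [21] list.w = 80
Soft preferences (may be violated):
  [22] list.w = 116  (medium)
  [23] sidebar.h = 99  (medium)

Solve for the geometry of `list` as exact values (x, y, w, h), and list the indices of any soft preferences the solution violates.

list = (x=280, y=18, w=80, h=107)
violated soft preferences: 22, 23

1. list.y = 18  [main.top = list.top]
2. list.h = 107  [main.h = list.h]
3. list.x = 280  [list.left = 280]
4. list.w = 80  [list.w = 80]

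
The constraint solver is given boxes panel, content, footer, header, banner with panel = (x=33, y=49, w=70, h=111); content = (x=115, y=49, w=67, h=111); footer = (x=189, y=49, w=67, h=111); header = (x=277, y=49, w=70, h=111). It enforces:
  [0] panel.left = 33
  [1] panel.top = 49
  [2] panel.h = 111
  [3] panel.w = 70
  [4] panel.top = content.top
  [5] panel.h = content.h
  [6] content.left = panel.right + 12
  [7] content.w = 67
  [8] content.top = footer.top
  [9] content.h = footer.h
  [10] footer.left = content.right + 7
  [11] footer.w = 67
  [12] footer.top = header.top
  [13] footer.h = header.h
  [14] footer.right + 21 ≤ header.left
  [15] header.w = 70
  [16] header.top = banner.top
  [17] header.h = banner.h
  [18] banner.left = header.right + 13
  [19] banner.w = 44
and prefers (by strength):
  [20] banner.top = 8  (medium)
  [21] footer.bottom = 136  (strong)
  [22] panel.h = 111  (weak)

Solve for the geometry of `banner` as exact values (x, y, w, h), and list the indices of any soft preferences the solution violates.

banner = (x=360, y=49, w=44, h=111)
violated soft preferences: 20, 21

1. banner.y = 49  [header.top = banner.top]
2. banner.h = 111  [header.h = banner.h]
3. banner.x = 360  [banner.left = header.right + 13]
4. banner.w = 44  [banner.w = 44]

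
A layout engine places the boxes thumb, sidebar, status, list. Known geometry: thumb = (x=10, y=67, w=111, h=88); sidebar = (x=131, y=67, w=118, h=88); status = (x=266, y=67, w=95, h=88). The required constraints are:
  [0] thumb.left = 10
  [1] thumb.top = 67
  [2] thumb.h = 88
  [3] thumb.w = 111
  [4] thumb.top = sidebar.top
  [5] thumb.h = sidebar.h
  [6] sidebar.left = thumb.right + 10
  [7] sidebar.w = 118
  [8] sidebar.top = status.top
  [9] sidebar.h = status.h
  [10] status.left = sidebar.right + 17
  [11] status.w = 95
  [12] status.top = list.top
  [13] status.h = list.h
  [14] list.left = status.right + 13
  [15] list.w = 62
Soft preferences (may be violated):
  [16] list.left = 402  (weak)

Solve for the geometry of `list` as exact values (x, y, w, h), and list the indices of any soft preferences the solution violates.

list = (x=374, y=67, w=62, h=88)
violated soft preferences: 16

1. list.y = 67  [status.top = list.top]
2. list.h = 88  [status.h = list.h]
3. list.x = 374  [list.left = status.right + 13]
4. list.w = 62  [list.w = 62]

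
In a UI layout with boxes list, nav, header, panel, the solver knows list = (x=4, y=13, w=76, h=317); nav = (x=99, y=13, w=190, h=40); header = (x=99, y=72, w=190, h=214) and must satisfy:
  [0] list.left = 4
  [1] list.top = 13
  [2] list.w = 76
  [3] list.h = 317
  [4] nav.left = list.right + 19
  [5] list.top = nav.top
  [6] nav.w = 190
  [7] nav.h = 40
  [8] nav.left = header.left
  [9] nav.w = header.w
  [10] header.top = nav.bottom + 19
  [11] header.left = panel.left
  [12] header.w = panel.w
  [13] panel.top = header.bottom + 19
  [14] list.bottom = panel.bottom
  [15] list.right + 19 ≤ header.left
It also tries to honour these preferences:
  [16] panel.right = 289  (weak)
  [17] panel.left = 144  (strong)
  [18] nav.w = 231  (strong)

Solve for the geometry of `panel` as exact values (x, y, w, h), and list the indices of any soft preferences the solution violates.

1. panel.x = 99  [header.left = panel.left]
2. panel.w = 190  [header.w = panel.w]
3. panel.y = 305  [panel.top = header.bottom + 19]
4. panel.h = 25  [list.bottom = panel.bottom]

panel = (x=99, y=305, w=190, h=25)
violated soft preferences: 17, 18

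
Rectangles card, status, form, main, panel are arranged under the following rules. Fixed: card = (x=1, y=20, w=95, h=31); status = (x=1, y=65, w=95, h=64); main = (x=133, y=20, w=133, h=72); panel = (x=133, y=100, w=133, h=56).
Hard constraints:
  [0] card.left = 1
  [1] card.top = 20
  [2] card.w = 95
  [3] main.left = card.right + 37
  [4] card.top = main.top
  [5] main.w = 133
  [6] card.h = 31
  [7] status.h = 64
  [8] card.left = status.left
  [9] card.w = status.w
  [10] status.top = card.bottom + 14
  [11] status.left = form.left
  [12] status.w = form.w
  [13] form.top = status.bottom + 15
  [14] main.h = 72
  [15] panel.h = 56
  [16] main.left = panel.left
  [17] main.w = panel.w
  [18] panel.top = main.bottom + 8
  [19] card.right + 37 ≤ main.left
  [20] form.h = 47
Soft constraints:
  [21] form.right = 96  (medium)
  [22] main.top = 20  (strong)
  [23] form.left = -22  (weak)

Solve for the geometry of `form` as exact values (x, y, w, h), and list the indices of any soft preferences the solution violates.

form = (x=1, y=144, w=95, h=47)
violated soft preferences: 23

1. form.x = 1  [status.left = form.left]
2. form.w = 95  [status.w = form.w]
3. form.y = 144  [form.top = status.bottom + 15]
4. form.h = 47  [form.h = 47]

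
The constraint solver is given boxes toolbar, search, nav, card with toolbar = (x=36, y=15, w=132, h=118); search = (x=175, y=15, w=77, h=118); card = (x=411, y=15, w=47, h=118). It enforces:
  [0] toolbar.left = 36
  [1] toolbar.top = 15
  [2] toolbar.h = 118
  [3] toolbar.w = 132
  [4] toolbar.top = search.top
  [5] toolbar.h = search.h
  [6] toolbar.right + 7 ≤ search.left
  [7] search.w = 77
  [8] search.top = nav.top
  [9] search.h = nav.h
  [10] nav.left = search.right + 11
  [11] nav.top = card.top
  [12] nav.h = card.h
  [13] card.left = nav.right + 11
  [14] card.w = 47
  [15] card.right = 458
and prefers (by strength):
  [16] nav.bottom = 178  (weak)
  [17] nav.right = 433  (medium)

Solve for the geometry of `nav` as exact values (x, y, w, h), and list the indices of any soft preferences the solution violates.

nav = (x=263, y=15, w=137, h=118)
violated soft preferences: 16, 17

1. nav.y = 15  [search.top = nav.top]
2. nav.h = 118  [search.h = nav.h]
3. nav.x = 263  [nav.left = search.right + 11]
4. nav.w = 137  [card.left = nav.right + 11]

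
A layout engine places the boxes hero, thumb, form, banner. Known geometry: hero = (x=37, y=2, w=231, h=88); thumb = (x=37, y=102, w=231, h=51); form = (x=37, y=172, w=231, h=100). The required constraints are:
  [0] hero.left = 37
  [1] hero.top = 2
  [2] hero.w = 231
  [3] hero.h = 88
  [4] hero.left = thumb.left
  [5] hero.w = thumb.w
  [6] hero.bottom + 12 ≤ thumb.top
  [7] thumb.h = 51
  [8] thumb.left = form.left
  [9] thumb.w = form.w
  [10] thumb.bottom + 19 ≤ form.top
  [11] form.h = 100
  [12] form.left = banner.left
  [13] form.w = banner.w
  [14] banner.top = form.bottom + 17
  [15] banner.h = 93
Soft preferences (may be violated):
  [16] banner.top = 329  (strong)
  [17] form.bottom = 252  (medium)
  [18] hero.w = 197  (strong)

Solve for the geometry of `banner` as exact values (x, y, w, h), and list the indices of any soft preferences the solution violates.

1. banner.x = 37  [form.left = banner.left]
2. banner.w = 231  [form.w = banner.w]
3. banner.y = 289  [banner.top = form.bottom + 17]
4. banner.h = 93  [banner.h = 93]

banner = (x=37, y=289, w=231, h=93)
violated soft preferences: 16, 17, 18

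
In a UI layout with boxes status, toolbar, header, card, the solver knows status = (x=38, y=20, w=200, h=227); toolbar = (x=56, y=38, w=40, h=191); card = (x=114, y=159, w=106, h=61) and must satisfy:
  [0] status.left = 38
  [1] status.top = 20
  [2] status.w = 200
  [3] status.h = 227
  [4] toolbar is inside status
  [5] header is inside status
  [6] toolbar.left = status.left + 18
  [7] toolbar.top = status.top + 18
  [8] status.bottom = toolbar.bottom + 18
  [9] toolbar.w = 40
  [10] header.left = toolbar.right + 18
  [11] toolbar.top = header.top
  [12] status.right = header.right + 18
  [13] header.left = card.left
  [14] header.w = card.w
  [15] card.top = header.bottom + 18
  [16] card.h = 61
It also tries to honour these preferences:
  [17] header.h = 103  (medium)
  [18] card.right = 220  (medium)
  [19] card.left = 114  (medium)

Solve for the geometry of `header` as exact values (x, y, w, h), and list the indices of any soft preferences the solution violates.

1. header.x = 114  [header.left = toolbar.right + 18]
2. header.y = 38  [toolbar.top = header.top]
3. header.w = 106  [status.right = header.right + 18]
4. header.h = 103  [card.top = header.bottom + 18]

header = (x=114, y=38, w=106, h=103)
violated soft preferences: none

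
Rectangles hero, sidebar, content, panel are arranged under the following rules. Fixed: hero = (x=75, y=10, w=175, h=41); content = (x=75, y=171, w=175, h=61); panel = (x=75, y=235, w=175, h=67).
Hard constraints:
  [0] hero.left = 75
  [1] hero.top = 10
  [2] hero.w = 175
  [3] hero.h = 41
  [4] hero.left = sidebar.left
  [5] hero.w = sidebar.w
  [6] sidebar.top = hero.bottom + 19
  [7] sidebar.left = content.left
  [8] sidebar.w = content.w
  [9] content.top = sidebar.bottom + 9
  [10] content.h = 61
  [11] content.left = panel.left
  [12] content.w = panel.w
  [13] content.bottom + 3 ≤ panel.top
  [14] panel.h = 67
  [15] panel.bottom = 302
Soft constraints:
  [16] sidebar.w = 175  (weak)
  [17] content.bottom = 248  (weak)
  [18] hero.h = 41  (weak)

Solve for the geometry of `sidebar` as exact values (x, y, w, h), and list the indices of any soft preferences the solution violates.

sidebar = (x=75, y=70, w=175, h=92)
violated soft preferences: 17

1. sidebar.x = 75  [hero.left = sidebar.left]
2. sidebar.w = 175  [hero.w = sidebar.w]
3. sidebar.y = 70  [sidebar.top = hero.bottom + 19]
4. sidebar.h = 92  [content.top = sidebar.bottom + 9]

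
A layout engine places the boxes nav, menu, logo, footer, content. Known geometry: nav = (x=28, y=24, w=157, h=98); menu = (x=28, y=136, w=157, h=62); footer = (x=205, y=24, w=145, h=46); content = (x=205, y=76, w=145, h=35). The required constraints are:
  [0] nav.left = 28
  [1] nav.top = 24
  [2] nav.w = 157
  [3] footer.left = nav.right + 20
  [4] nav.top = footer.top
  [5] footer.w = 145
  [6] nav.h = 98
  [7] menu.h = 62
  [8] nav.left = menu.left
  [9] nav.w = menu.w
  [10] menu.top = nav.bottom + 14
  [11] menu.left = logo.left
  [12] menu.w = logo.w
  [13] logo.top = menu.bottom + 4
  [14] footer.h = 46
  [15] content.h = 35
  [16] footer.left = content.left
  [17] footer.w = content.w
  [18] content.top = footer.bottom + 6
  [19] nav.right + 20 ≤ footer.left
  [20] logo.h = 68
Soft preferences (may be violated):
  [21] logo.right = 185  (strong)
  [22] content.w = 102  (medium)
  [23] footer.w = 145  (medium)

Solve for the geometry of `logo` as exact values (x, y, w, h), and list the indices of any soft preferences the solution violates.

1. logo.x = 28  [menu.left = logo.left]
2. logo.w = 157  [menu.w = logo.w]
3. logo.y = 202  [logo.top = menu.bottom + 4]
4. logo.h = 68  [logo.h = 68]

logo = (x=28, y=202, w=157, h=68)
violated soft preferences: 22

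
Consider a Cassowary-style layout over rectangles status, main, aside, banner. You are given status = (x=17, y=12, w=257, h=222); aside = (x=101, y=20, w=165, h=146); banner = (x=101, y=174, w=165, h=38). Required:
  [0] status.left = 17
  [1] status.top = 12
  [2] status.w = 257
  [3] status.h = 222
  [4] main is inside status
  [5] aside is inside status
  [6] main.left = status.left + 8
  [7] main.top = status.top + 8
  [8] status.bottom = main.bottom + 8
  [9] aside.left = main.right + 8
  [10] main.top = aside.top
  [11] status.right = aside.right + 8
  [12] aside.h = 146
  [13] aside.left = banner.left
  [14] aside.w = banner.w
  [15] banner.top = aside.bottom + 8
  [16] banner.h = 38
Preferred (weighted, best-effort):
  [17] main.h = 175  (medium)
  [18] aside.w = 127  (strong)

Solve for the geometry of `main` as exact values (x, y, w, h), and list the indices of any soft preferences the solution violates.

main = (x=25, y=20, w=68, h=206)
violated soft preferences: 17, 18

1. main.x = 25  [main.left = status.left + 8]
2. main.y = 20  [main.top = status.top + 8]
3. main.h = 206  [status.bottom = main.bottom + 8]
4. main.w = 68  [aside.left = main.right + 8]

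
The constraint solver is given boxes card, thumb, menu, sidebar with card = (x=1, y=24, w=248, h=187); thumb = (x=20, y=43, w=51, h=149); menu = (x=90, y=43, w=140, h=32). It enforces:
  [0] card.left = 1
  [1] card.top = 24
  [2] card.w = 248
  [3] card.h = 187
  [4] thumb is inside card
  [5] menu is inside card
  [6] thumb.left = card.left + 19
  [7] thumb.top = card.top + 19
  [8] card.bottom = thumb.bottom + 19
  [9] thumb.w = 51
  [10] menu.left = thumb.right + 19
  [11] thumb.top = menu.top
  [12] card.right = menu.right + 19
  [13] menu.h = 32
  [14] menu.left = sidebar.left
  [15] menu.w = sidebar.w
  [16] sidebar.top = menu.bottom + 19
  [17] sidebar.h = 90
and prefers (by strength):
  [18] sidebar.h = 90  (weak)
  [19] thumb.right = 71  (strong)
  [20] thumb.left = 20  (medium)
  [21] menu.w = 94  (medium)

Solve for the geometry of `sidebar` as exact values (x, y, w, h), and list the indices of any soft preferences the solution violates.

sidebar = (x=90, y=94, w=140, h=90)
violated soft preferences: 21

1. sidebar.x = 90  [menu.left = sidebar.left]
2. sidebar.w = 140  [menu.w = sidebar.w]
3. sidebar.y = 94  [sidebar.top = menu.bottom + 19]
4. sidebar.h = 90  [sidebar.h = 90]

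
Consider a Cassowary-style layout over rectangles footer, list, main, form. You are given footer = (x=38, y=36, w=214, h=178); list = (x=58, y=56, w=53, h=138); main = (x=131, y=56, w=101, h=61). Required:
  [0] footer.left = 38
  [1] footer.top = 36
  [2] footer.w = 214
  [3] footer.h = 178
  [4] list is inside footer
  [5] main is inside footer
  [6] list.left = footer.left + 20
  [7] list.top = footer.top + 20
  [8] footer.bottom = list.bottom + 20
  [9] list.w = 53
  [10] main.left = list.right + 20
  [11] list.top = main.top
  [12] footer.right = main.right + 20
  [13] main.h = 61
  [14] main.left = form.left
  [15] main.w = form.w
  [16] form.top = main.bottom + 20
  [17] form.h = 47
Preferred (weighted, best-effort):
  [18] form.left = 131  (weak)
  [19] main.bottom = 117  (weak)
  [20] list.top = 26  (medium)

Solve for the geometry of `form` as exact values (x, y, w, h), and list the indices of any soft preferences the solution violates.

1. form.x = 131  [main.left = form.left]
2. form.w = 101  [main.w = form.w]
3. form.y = 137  [form.top = main.bottom + 20]
4. form.h = 47  [form.h = 47]

form = (x=131, y=137, w=101, h=47)
violated soft preferences: 20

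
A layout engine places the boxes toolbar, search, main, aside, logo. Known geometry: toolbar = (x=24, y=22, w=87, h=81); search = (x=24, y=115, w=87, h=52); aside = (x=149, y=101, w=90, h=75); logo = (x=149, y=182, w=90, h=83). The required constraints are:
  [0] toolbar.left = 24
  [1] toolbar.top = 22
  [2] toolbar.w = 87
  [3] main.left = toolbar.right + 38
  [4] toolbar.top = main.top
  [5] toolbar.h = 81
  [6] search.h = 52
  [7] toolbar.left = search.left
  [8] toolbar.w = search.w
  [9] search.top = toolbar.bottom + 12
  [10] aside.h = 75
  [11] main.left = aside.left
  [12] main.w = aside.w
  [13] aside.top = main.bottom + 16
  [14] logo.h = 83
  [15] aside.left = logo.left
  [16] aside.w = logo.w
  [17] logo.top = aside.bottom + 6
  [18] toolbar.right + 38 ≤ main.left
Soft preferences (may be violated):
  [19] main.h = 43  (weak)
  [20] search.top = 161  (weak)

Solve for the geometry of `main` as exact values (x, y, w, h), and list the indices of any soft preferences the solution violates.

1. main.x = 149  [main.left = toolbar.right + 38]
2. main.y = 22  [toolbar.top = main.top]
3. main.w = 90  [main.w = aside.w]
4. main.h = 63  [aside.top = main.bottom + 16]

main = (x=149, y=22, w=90, h=63)
violated soft preferences: 19, 20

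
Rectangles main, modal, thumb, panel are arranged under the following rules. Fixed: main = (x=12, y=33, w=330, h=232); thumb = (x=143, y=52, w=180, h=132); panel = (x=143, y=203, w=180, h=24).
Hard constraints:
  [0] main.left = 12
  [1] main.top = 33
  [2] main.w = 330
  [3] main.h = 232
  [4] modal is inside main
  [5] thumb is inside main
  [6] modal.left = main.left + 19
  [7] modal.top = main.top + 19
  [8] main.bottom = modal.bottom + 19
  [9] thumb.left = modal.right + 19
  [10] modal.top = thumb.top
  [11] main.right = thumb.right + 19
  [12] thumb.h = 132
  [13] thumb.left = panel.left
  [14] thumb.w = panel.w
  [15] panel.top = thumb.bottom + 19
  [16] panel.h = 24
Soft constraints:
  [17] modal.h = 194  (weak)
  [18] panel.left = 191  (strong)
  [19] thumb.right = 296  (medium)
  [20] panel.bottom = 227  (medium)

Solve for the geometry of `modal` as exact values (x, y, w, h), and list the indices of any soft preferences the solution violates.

modal = (x=31, y=52, w=93, h=194)
violated soft preferences: 18, 19

1. modal.x = 31  [modal.left = main.left + 19]
2. modal.y = 52  [modal.top = main.top + 19]
3. modal.h = 194  [main.bottom = modal.bottom + 19]
4. modal.w = 93  [thumb.left = modal.right + 19]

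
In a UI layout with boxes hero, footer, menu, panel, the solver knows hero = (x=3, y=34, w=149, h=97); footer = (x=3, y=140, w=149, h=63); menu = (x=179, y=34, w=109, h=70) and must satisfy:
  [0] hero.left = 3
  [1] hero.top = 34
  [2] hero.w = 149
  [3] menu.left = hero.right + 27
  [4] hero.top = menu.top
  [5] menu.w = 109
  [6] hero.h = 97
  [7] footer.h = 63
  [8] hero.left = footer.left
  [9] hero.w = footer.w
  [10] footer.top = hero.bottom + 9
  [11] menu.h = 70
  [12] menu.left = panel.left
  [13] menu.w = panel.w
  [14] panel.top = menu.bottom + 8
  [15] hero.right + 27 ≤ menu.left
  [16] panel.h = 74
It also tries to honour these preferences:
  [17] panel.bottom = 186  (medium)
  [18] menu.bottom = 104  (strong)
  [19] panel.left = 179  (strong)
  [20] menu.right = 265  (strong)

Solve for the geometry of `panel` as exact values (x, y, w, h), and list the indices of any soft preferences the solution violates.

1. panel.x = 179  [menu.left = panel.left]
2. panel.w = 109  [menu.w = panel.w]
3. panel.y = 112  [panel.top = menu.bottom + 8]
4. panel.h = 74  [panel.h = 74]

panel = (x=179, y=112, w=109, h=74)
violated soft preferences: 20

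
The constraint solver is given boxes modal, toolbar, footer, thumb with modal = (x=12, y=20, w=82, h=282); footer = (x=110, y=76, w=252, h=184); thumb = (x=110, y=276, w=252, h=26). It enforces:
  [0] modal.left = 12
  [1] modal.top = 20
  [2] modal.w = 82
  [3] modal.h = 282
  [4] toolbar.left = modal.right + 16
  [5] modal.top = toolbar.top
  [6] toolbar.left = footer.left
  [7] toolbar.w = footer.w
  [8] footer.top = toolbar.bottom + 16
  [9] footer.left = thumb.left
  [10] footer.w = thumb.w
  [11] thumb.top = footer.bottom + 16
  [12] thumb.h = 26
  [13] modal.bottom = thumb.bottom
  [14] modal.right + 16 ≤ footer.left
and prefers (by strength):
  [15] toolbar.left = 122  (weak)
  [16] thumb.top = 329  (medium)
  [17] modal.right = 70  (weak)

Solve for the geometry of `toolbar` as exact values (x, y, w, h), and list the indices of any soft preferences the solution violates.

toolbar = (x=110, y=20, w=252, h=40)
violated soft preferences: 15, 16, 17

1. toolbar.x = 110  [toolbar.left = modal.right + 16]
2. toolbar.y = 20  [modal.top = toolbar.top]
3. toolbar.w = 252  [toolbar.w = footer.w]
4. toolbar.h = 40  [footer.top = toolbar.bottom + 16]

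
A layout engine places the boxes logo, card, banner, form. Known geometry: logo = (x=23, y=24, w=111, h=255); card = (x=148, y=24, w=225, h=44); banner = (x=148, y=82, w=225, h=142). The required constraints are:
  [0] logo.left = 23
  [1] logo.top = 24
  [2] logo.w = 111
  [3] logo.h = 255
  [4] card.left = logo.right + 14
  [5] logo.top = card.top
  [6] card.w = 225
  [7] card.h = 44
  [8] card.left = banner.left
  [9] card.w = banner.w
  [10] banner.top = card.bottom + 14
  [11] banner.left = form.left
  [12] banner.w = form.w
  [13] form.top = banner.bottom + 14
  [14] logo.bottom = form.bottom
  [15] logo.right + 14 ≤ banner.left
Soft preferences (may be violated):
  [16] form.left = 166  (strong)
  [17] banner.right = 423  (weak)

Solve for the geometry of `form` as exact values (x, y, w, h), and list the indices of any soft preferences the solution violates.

form = (x=148, y=238, w=225, h=41)
violated soft preferences: 16, 17

1. form.x = 148  [banner.left = form.left]
2. form.w = 225  [banner.w = form.w]
3. form.y = 238  [form.top = banner.bottom + 14]
4. form.h = 41  [logo.bottom = form.bottom]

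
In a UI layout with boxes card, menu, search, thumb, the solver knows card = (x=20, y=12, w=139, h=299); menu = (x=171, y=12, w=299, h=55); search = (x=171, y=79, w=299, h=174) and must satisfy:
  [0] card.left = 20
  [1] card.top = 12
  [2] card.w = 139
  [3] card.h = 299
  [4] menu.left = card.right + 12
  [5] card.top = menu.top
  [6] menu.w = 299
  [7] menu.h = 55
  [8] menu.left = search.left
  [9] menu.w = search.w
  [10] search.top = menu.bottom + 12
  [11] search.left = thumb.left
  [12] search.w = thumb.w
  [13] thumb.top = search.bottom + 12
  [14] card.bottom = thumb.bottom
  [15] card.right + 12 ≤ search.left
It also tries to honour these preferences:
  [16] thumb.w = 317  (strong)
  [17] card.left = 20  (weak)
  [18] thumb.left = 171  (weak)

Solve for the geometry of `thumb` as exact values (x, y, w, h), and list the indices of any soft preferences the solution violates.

1. thumb.x = 171  [search.left = thumb.left]
2. thumb.w = 299  [search.w = thumb.w]
3. thumb.y = 265  [thumb.top = search.bottom + 12]
4. thumb.h = 46  [card.bottom = thumb.bottom]

thumb = (x=171, y=265, w=299, h=46)
violated soft preferences: 16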